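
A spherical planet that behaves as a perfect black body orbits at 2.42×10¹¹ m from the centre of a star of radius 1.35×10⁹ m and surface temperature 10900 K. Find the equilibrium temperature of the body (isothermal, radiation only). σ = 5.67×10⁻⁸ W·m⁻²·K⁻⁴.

The star's surface emits σT_*⁴; at distance d the flux is S = σT_*⁴(R_*/d)².
S = 5.67×10⁻⁸·(10900)⁴·(1.35×10⁹/2.42×10¹¹)² = 24910 W/m².
For an isothermal sphere T⁴ = (1−a)S/(4σ) = 1.098×10¹¹ K⁴.

T ≈ 576 K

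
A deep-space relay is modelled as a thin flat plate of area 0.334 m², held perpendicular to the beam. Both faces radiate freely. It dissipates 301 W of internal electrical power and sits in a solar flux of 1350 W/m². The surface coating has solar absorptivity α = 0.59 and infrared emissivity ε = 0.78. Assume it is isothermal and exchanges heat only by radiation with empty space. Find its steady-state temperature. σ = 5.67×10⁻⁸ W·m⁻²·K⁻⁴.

At steady state, absorbed solar power + internal power = radiated power.
Absorbed: α·S·A_cross = 0.59·1350·0.3340 = 266.0 W (cross-section A).
Total input = 266.0 + 301 = 567.0 W.
Radiated: εσ·A_surf·T⁴ with A_surf = 2A = 0.6680 m².
T⁴ = 567.0/(0.78·5.67×10⁻⁸·0.6680) = 1.919×10¹⁰ K⁴.

T ≈ 372 K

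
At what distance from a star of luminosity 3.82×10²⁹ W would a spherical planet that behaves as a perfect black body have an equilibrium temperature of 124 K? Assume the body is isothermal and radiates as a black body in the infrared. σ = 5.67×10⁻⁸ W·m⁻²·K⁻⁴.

d ≈ 2.38×10¹³ m

For an isothermal black-emitting sphere, (1−a)S·πr² = σ·4πr²·T⁴ ⇒ S = 4σT⁴/(1−a).
S = 4·5.67×10⁻⁸·(124)⁴/1.00 = 53.62 W/m².
Flux falls as S = L/(4πd²), so d = √(L/(4πS)) = √(3.82×10²⁹/(4π·53.62)).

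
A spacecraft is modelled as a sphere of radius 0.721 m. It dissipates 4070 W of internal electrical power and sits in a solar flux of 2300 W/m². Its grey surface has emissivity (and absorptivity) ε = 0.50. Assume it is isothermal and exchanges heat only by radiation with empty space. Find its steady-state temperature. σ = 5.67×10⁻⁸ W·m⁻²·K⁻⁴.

At steady state, absorbed solar power + internal power = radiated power.
Absorbed: α·S·A_cross = 0.50·2300·1.633 = 1878 W (cross-section πr²).
Total input = 1878 + 4070 = 5948 W.
Radiated: εσ·A_surf·T⁴ with A_surf = 4πr² = 6.533 m².
T⁴ = 5948/(0.50·5.67×10⁻⁸·6.533) = 3.212×10¹⁰ K⁴.

T ≈ 423 K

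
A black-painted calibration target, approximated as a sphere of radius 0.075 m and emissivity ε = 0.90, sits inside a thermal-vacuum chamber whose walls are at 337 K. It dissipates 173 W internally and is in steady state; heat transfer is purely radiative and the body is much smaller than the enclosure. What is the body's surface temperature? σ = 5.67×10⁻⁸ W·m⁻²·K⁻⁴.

T ≈ 497 K

For a small grey body in a large enclosure, net radiated power = εσA(T⁴ − T_w⁴).
Steady state: P = εσA(T⁴ − T_w⁴) with A = 4πr² = 0.07069 m².
T⁴ = P/(εσA) + T_w⁴ = 173/(0.90·5.67×10⁻⁸·0.07069) + (337)⁴
    = 4.796×10¹⁰ + 1.290×10¹⁰ = 6.086×10¹⁰ K⁴.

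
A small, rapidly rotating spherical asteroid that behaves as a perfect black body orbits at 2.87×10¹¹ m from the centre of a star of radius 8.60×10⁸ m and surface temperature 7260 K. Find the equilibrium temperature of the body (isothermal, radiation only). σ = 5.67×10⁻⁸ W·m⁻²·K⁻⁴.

T ≈ 281 K

The star's surface emits σT_*⁴; at distance d the flux is S = σT_*⁴(R_*/d)².
S = 5.67×10⁻⁸·(7260)⁴·(8.60×10⁸/2.87×10¹¹)² = 1414 W/m².
For an isothermal sphere T⁴ = (1−a)S/(4σ) = 6.236×10⁹ K⁴.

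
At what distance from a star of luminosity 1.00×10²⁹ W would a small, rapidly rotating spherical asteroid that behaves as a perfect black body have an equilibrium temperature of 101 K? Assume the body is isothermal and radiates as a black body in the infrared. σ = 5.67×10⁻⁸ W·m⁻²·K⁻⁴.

d ≈ 1.84×10¹³ m

For an isothermal black-emitting sphere, (1−a)S·πr² = σ·4πr²·T⁴ ⇒ S = 4σT⁴/(1−a).
S = 4·5.67×10⁻⁸·(101)⁴/1.00 = 23.60 W/m².
Flux falls as S = L/(4πd²), so d = √(L/(4πS)) = √(1.00×10²⁹/(4π·23.60)).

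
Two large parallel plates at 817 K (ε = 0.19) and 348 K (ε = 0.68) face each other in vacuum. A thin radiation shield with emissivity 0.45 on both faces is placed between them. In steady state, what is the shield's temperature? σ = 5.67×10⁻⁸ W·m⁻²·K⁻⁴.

In steady state the net flux on the hot side equals that on the cold side.
σ(T₁⁴−T_s⁴)/D₁ = σ(T_s⁴−T₂⁴)/D₂, with D₁ = 1/ε₁+1/ε_s−1 = 6.485, D₂ = 1/ε_s+1/ε₂−1 = 2.693.
Solve for T_s⁴: T_s⁴ = (D₂·T₁⁴ + D₁·T₂⁴)/(D₁+D₂) = 1.411×10¹¹ K⁴.

T_s ≈ 613 K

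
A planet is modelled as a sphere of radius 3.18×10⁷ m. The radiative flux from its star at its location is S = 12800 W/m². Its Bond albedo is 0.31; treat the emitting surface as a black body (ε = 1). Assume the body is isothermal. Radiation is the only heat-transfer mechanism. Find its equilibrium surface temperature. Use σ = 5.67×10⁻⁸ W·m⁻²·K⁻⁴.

At equilibrium, absorbed power = emitted power.
Absorbing cross-section = πr² = 3.177×10¹⁵ m²; emitting surface = 4πr² = 1.271×10¹⁶ m² (ratio 4).
(1−a)S·A_cross = εσ·A_surf·T⁴  ⇒  T⁴ = (1−a)S/(4σ).
T⁴ = 0.690·12800/(4·5.67×10⁻⁸) = 3.894×10¹⁰ K⁴.
T = (3.894×10¹⁰)^(1/4).

T ≈ 444 K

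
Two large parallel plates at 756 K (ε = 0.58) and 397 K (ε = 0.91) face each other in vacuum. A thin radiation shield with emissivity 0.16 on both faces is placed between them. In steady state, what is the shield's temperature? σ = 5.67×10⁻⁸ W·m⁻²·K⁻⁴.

T_s ≈ 641 K

In steady state the net flux on the hot side equals that on the cold side.
σ(T₁⁴−T_s⁴)/D₁ = σ(T_s⁴−T₂⁴)/D₂, with D₁ = 1/ε₁+1/ε_s−1 = 6.974, D₂ = 1/ε_s+1/ε₂−1 = 6.349.
Solve for T_s⁴: T_s⁴ = (D₂·T₁⁴ + D₁·T₂⁴)/(D₁+D₂) = 1.687×10¹¹ K⁴.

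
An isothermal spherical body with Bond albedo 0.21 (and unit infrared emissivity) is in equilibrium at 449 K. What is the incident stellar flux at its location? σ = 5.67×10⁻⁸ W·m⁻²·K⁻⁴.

(1−a)S·πr² = σ·4πr²·T⁴ ⇒ S = 4σT⁴/(1−a).
S = 4·5.67×10⁻⁸·4.064×10¹⁰/0.790.

S ≈ 11700 W/m²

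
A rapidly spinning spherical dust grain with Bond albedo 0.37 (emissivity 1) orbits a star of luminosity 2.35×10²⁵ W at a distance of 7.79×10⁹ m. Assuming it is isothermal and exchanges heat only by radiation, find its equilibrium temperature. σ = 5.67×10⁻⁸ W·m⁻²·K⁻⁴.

First find the stellar flux at distance d: S = L/(4πd²) = 2.35×10²⁵/(4π·(7.79×10⁹)²) = 30820 W/m².
For an isothermal sphere, absorbed (1−a)S·πr² = emitted σ·4πr²·T⁴, so T⁴ = (1−a)S/(4σ).
T⁴ = 0.630·30820/(4·5.67×10⁻⁸) = 8.560×10¹⁰ K⁴.

T ≈ 541 K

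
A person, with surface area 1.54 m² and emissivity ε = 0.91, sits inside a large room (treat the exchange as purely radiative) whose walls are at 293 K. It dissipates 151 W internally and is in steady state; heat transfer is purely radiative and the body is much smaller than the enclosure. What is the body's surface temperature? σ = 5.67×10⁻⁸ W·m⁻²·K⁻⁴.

T ≈ 310 K

For a small grey body in a large enclosure, net radiated power = εσA(T⁴ − T_w⁴).
Steady state: P = εσA(T⁴ − T_w⁴) with A = 1.54 m².
T⁴ = P/(εσA) + T_w⁴ = 151/(0.91·5.67×10⁻⁸·1.540) + (293)⁴
    = 1.900×10⁹ + 7.370×10⁹ = 9.270×10⁹ K⁴.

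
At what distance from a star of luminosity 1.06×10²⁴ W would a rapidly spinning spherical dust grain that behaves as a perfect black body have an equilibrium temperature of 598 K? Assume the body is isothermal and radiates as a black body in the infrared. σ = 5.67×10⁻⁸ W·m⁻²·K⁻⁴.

d ≈ 1.71×10⁹ m

For an isothermal black-emitting sphere, (1−a)S·πr² = σ·4πr²·T⁴ ⇒ S = 4σT⁴/(1−a).
S = 4·5.67×10⁻⁸·(598)⁴/1.00 = 29000 W/m².
Flux falls as S = L/(4πd²), so d = √(L/(4πS)) = √(1.06×10²⁴/(4π·29000)).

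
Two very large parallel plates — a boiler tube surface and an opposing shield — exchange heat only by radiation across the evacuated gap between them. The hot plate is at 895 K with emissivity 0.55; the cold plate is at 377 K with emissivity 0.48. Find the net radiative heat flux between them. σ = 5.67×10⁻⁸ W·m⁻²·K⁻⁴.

q ≈ 12100 W/m²

For two infinite grey parallel plates, q = σ(T₁⁴ − T₂⁴)/(1/ε₁ + 1/ε₂ − 1).
T₁⁴ − T₂⁴ = 6.416×10¹¹ − 2.020×10¹⁰ = 6.214×10¹¹ K⁴.
1/ε₁ + 1/ε₂ − 1 = 1.818 + 2.083 − 1 = 2.902.
q = 5.67×10⁻⁸ × 6.214×10¹¹ / 2.902.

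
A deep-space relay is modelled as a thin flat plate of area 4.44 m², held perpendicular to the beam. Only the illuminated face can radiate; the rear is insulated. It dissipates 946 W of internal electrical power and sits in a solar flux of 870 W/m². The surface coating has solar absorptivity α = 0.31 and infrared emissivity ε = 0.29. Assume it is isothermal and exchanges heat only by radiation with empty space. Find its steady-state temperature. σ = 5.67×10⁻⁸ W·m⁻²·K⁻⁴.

At steady state, absorbed solar power + internal power = radiated power.
Absorbed: α·S·A_cross = 0.31·870·4.440 = 1197 W (cross-section A).
Total input = 1197 + 946 = 2143 W.
Radiated: εσ·A_surf·T⁴ with A_surf = A = 4.440 m².
T⁴ = 2143/(0.29·5.67×10⁻⁸·4.440) = 2.936×10¹⁰ K⁴.

T ≈ 414 K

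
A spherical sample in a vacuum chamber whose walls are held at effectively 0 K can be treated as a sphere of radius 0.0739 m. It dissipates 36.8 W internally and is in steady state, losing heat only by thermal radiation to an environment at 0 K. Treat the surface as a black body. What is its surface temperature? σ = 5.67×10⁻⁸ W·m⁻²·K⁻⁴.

Steady state: internal power = radiated power, P = εσA T⁴.
Radiating area A = 4πr² = 0.06863 m².
T⁴ = P/(εσA) = 36.8/(1.0·5.67×10⁻⁸·0.06863) = 9.457×10⁹ K⁴.
T = (9.457×10⁹)^(1/4).

T ≈ 312 K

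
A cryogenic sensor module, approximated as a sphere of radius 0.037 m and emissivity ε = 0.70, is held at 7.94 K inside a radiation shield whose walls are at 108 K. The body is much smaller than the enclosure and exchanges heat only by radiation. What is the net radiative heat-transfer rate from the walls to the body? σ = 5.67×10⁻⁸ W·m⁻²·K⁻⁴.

P_net ≈ 0.0929 W

For a small grey body in a large enclosure: P_net = εσA(T_body⁴ − T_wall⁴).
A = 4πr² = 0.01720 m²; T_body⁴ − T_wall⁴ = 3974 − 1.360×10⁸ = -1.360×10⁸ K⁴.
|P_net| = 0.70·5.67×10⁻⁸·0.01720·1.360×10⁸.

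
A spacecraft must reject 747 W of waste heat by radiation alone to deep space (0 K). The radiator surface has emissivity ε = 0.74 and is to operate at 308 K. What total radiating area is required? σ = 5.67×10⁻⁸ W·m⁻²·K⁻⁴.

P = εσA T⁴ ⇒ A = P/(εσT⁴).
T⁴ = 8.999×10⁹ K⁴.
A = 747/(0.74 × 5.67×10⁻⁸ × 8.999×10⁹).

A ≈ 1.98 m²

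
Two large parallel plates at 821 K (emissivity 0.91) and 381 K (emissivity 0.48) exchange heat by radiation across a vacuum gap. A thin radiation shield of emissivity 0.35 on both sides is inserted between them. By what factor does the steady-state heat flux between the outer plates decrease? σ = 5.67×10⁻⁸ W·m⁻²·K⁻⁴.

Without shield: q₀ = σΔ(T⁴)/(1/ε₁+1/ε₂−1) with denominator 2.182.
With shield the two gaps are in series; the resistances add: (1/ε₁+1/ε_s−1)+(1/ε_s+1/ε₂−1) = 2.956+3.940 = 6.897.
Heat-flux ratio q₀/q = 6.897/2.182.

factor ≈ 3.16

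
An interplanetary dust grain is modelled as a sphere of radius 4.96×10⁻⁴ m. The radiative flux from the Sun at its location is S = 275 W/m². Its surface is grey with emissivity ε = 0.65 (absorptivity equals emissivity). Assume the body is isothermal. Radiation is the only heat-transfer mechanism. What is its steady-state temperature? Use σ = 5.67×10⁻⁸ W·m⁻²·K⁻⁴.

At equilibrium, absorbed power = emitted power.
Absorbing cross-section = πr² = 7.729×10⁻⁷ m²; emitting surface = 4πr² = 3.092×10⁻⁶ m² (ratio 4).
εS·A_cross = εσ·A_surf·T⁴  ⇒  T⁴ = S/(4σ)   (ε cancels).
T⁴ = 275/(4·5.67×10⁻⁸) = 1.213×10⁹ K⁴.
T = (1.213×10⁹)^(1/4).

T ≈ 187 K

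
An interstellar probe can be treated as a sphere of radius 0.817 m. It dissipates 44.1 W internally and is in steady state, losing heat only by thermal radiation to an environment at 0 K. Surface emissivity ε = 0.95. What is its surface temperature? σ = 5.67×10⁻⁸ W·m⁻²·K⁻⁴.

T ≈ 99.4 K

Steady state: internal power = radiated power, P = εσA T⁴.
Radiating area A = 4πr² = 8.388 m².
T⁴ = P/(εσA) = 44.1/(0.95·5.67×10⁻⁸·8.388) = 9.761×10⁷ K⁴.
T = (9.761×10⁷)^(1/4).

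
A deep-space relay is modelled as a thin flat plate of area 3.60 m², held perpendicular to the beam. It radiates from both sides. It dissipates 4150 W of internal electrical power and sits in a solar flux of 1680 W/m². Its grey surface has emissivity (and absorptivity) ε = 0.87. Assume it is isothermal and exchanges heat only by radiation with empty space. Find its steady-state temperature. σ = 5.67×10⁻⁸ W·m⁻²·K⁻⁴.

At steady state, absorbed solar power + internal power = radiated power.
Absorbed: α·S·A_cross = 0.87·1680·3.600 = 5262 W (cross-section A).
Total input = 5262 + 4150 = 9412 W.
Radiated: εσ·A_surf·T⁴ with A_surf = 2A = 7.200 m².
T⁴ = 9412/(0.87·5.67×10⁻⁸·7.200) = 2.650×10¹⁰ K⁴.

T ≈ 403 K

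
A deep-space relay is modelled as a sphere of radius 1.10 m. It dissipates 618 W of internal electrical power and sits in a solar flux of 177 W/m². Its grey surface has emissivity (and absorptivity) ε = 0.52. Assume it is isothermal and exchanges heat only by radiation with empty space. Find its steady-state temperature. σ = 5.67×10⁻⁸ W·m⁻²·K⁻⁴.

At steady state, absorbed solar power + internal power = radiated power.
Absorbed: α·S·A_cross = 0.52·177·3.801 = 349.9 W (cross-section πr²).
Total input = 349.9 + 618 = 967.9 W.
Radiated: εσ·A_surf·T⁴ with A_surf = 4πr² = 15.21 m².
T⁴ = 967.9/(0.52·5.67×10⁻⁸·15.21) = 2.159×10⁹ K⁴.

T ≈ 216 K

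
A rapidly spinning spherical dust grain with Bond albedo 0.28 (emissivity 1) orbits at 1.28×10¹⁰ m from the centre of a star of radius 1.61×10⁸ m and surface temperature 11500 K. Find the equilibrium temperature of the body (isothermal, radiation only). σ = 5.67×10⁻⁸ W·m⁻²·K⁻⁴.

The star's surface emits σT_*⁴; at distance d the flux is S = σT_*⁴(R_*/d)².
S = 5.67×10⁻⁸·(11500)⁴·(1.61×10⁸/1.28×10¹⁰)² = 1.569×10⁵ W/m².
For an isothermal sphere T⁴ = (1−a)S/(4σ) = 4.981×10¹¹ K⁴.

T ≈ 840 K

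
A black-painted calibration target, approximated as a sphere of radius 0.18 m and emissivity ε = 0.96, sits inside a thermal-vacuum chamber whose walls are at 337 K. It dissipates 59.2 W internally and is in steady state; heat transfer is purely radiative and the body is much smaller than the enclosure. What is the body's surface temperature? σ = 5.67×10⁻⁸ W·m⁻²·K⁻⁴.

For a small grey body in a large enclosure, net radiated power = εσA(T⁴ − T_w⁴).
Steady state: P = εσA(T⁴ − T_w⁴) with A = 4πr² = 0.4072 m².
T⁴ = P/(εσA) + T_w⁴ = 59.2/(0.96·5.67×10⁻⁸·0.4072) + (337)⁴
    = 2.671×10⁹ + 1.290×10¹⁰ = 1.557×10¹⁰ K⁴.

T ≈ 353 K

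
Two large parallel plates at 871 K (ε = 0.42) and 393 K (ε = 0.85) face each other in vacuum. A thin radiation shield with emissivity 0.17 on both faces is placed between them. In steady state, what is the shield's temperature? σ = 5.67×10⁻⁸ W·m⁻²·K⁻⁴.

T_s ≈ 724 K

In steady state the net flux on the hot side equals that on the cold side.
σ(T₁⁴−T_s⁴)/D₁ = σ(T_s⁴−T₂⁴)/D₂, with D₁ = 1/ε₁+1/ε_s−1 = 7.263, D₂ = 1/ε_s+1/ε₂−1 = 6.059.
Solve for T_s⁴: T_s⁴ = (D₂·T₁⁴ + D₁·T₂⁴)/(D₁+D₂) = 2.748×10¹¹ K⁴.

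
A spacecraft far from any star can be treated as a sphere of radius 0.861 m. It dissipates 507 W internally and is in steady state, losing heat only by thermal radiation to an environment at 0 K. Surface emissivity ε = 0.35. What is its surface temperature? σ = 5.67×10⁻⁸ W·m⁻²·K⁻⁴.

T ≈ 229 K

Steady state: internal power = radiated power, P = εσA T⁴.
Radiating area A = 4πr² = 9.316 m².
T⁴ = P/(εσA) = 507/(0.35·5.67×10⁻⁸·9.316) = 2.742×10⁹ K⁴.
T = (2.742×10⁹)^(1/4).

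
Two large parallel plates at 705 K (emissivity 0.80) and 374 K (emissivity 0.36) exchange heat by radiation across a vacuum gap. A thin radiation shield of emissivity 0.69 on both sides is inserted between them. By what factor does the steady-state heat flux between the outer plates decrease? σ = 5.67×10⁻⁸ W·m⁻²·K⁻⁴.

Without shield: q₀ = σΔ(T⁴)/(1/ε₁+1/ε₂−1) with denominator 3.028.
With shield the two gaps are in series; the resistances add: (1/ε₁+1/ε_s−1)+(1/ε_s+1/ε₂−1) = 1.699+3.227 = 4.926.
Heat-flux ratio q₀/q = 4.926/3.028.

factor ≈ 1.63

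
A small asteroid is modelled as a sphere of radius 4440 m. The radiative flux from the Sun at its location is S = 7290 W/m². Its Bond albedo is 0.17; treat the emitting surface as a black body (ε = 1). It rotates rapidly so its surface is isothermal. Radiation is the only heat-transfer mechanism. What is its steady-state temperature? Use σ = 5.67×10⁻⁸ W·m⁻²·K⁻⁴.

At equilibrium, absorbed power = emitted power.
Absorbing cross-section = πr² = 6.193×10⁷ m²; emitting surface = 4πr² = 2.477×10⁸ m² (ratio 4).
(1−a)S·A_cross = εσ·A_surf·T⁴  ⇒  T⁴ = (1−a)S/(4σ).
T⁴ = 0.830·7290/(4·5.67×10⁻⁸) = 2.668×10¹⁰ K⁴.
T = (2.668×10¹⁰)^(1/4).

T ≈ 404 K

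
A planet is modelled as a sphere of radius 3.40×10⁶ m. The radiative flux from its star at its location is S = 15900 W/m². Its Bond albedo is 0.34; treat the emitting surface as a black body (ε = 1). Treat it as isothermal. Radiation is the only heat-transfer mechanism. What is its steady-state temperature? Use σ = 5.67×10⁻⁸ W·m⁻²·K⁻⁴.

At equilibrium, absorbed power = emitted power.
Absorbing cross-section = πr² = 3.632×10¹³ m²; emitting surface = 4πr² = 1.453×10¹⁴ m² (ratio 4).
(1−a)S·A_cross = εσ·A_surf·T⁴  ⇒  T⁴ = (1−a)S/(4σ).
T⁴ = 0.660·15900/(4·5.67×10⁻⁸) = 4.627×10¹⁰ K⁴.
T = (4.627×10¹⁰)^(1/4).

T ≈ 464 K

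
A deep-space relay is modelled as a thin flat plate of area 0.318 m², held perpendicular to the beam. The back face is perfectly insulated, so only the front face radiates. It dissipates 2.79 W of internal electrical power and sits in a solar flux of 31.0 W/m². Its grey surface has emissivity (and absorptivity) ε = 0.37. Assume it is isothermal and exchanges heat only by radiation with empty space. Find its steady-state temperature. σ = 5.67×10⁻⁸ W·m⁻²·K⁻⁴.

At steady state, absorbed solar power + internal power = radiated power.
Absorbed: α·S·A_cross = 0.37·31.0·0.3180 = 3.647 W (cross-section A).
Total input = 3.647 + 2.79 = 6.437 W.
Radiated: εσ·A_surf·T⁴ with A_surf = A = 0.3180 m².
T⁴ = 6.437/(0.37·5.67×10⁻⁸·0.3180) = 9.649×10⁸ K⁴.

T ≈ 176 K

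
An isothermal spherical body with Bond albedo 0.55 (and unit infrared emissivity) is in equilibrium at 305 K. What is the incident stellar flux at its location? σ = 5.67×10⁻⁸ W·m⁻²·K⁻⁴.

S ≈ 4360 W/m²

(1−a)S·πr² = σ·4πr²·T⁴ ⇒ S = 4σT⁴/(1−a).
S = 4·5.67×10⁻⁸·8.654×10⁹/0.450.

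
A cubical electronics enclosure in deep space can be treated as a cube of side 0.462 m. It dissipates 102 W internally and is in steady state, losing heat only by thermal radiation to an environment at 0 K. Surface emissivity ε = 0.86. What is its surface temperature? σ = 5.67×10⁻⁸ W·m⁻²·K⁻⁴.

T ≈ 201 K

Steady state: internal power = radiated power, P = εσA T⁴.
Radiating area A = 6L² = 1.281 m².
T⁴ = P/(εσA) = 102/(0.86·5.67×10⁻⁸·1.281) = 1.633×10⁹ K⁴.
T = (1.633×10⁹)^(1/4).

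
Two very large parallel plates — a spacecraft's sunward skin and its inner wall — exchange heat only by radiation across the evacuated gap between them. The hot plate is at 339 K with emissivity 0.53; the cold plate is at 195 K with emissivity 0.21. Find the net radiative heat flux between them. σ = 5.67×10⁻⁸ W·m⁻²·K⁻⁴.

q ≈ 118 W/m²

For two infinite grey parallel plates, q = σ(T₁⁴ − T₂⁴)/(1/ε₁ + 1/ε₂ − 1).
T₁⁴ − T₂⁴ = 1.321×10¹⁰ − 1.446×10⁹ = 1.176×10¹⁰ K⁴.
1/ε₁ + 1/ε₂ − 1 = 1.887 + 4.762 − 1 = 5.649.
q = 5.67×10⁻⁸ × 1.176×10¹⁰ / 5.649.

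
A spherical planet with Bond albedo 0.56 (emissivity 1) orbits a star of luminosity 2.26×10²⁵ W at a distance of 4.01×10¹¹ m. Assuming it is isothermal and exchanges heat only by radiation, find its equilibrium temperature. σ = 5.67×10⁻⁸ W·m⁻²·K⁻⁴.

T ≈ 68.3 K

First find the stellar flux at distance d: S = L/(4πd²) = 2.26×10²⁵/(4π·(4.01×10¹¹)²) = 11.18 W/m².
For an isothermal sphere, absorbed (1−a)S·πr² = emitted σ·4πr²·T⁴, so T⁴ = (1−a)S/(4σ).
T⁴ = 0.440·11.18/(4·5.67×10⁻⁸) = 2.170×10⁷ K⁴.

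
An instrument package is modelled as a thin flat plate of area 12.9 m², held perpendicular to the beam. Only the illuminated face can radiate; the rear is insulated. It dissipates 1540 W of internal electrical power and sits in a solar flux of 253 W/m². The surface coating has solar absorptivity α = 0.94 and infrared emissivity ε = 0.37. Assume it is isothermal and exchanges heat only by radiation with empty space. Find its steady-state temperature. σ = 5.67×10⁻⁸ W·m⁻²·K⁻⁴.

At steady state, absorbed solar power + internal power = radiated power.
Absorbed: α·S·A_cross = 0.94·253·12.90 = 3068 W (cross-section A).
Total input = 3068 + 1540 = 4608 W.
Radiated: εσ·A_surf·T⁴ with A_surf = A = 12.90 m².
T⁴ = 4608/(0.37·5.67×10⁻⁸·12.90) = 1.703×10¹⁰ K⁴.

T ≈ 361 K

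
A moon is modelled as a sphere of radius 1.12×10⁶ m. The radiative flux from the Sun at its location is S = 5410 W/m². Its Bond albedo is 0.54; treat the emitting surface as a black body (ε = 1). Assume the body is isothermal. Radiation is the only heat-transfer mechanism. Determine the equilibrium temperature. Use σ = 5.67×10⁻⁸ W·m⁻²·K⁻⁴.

T ≈ 324 K

At equilibrium, absorbed power = emitted power.
Absorbing cross-section = πr² = 3.941×10¹² m²; emitting surface = 4πr² = 1.576×10¹³ m² (ratio 4).
(1−a)S·A_cross = εσ·A_surf·T⁴  ⇒  T⁴ = (1−a)S/(4σ).
T⁴ = 0.460·5410/(4·5.67×10⁻⁸) = 1.097×10¹⁰ K⁴.
T = (1.097×10¹⁰)^(1/4).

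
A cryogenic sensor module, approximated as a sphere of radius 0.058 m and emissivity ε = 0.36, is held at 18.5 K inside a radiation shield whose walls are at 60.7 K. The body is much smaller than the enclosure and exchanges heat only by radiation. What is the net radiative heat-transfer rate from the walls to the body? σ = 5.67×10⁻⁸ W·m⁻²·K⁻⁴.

For a small grey body in a large enclosure: P_net = εσA(T_body⁴ − T_wall⁴).
A = 4πr² = 0.04227 m²; T_body⁴ − T_wall⁴ = 1.171×10⁵ − 1.358×10⁷ = -1.346×10⁷ K⁴.
|P_net| = 0.36·5.67×10⁻⁸·0.04227·1.346×10⁷.

P_net ≈ 0.0116 W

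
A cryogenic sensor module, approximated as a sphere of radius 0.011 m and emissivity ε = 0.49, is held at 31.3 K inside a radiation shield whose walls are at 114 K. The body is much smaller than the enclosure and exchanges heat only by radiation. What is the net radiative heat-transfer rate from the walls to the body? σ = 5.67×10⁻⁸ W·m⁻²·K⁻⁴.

For a small grey body in a large enclosure: P_net = εσA(T_body⁴ − T_wall⁴).
A = 4πr² = 0.001521 m²; T_body⁴ − T_wall⁴ = 9.598×10⁵ − 1.689×10⁸ = -1.679×10⁸ K⁴.
|P_net| = 0.49·5.67×10⁻⁸·0.001521·1.679×10⁸.

P_net ≈ 0.00709 W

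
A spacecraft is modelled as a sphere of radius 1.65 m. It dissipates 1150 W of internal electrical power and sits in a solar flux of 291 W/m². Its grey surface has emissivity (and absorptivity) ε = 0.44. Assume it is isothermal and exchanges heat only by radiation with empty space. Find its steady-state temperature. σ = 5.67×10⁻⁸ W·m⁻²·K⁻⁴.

T ≈ 226 K

At steady state, absorbed solar power + internal power = radiated power.
Absorbed: α·S·A_cross = 0.44·291·8.553 = 1095 W (cross-section πr²).
Total input = 1095 + 1150 = 2245 W.
Radiated: εσ·A_surf·T⁴ with A_surf = 4πr² = 34.21 m².
T⁴ = 2245/(0.44·5.67×10⁻⁸·34.21) = 2.630×10⁹ K⁴.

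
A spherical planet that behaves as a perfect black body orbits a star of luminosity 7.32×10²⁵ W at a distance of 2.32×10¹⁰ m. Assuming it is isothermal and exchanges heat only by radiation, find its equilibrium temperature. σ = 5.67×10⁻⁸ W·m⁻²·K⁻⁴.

First find the stellar flux at distance d: S = L/(4πd²) = 7.32×10²⁵/(4π·(2.32×10¹⁰)²) = 10820 W/m².
For an isothermal sphere, absorbed (1−a)S·πr² = emitted σ·4πr²·T⁴, so T⁴ = (1−a)S/(4σ).
T⁴ = 1.00·10820/(4·5.67×10⁻⁸) = 4.772×10¹⁰ K⁴.

T ≈ 467 K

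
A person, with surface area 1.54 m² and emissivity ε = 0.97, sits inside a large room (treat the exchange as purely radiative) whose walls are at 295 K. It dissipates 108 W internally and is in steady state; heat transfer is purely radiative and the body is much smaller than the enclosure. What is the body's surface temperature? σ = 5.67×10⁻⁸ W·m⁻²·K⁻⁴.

T ≈ 307 K

For a small grey body in a large enclosure, net radiated power = εσA(T⁴ − T_w⁴).
Steady state: P = εσA(T⁴ − T_w⁴) with A = 1.54 m².
T⁴ = P/(εσA) + T_w⁴ = 108/(0.97·5.67×10⁻⁸·1.540) + (295)⁴
    = 1.275×10⁹ + 7.573×10⁹ = 8.848×10⁹ K⁴.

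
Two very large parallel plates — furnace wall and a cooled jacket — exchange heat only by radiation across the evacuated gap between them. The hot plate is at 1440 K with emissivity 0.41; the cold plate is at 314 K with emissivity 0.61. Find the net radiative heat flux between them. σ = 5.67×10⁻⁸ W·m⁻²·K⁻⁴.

q ≈ 79000 W/m²

For two infinite grey parallel plates, q = σ(T₁⁴ − T₂⁴)/(1/ε₁ + 1/ε₂ − 1).
T₁⁴ − T₂⁴ = 4.300×10¹² − 9.721×10⁹ = 4.290×10¹² K⁴.
1/ε₁ + 1/ε₂ − 1 = 2.439 + 1.639 − 1 = 3.078.
q = 5.67×10⁻⁸ × 4.290×10¹² / 3.078.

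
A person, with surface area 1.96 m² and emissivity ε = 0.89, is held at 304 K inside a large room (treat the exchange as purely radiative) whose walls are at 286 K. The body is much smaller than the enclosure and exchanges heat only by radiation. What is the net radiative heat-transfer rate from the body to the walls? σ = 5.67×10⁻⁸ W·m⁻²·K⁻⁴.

P_net ≈ 183 W

For a small grey body in a large enclosure: P_net = εσA(T_body⁴ − T_wall⁴).
A = 1.96 m²; T_body⁴ − T_wall⁴ = 8.541×10⁹ − 6.691×10⁹ = 1.850×10⁹ K⁴.
|P_net| = 0.89·5.67×10⁻⁸·1.960·1.850×10⁹.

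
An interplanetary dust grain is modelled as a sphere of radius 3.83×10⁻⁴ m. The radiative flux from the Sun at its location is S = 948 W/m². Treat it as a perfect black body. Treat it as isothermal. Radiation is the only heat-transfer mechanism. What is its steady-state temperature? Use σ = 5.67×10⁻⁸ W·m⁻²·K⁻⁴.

At equilibrium, absorbed power = emitted power.
Absorbing cross-section = πr² = 4.608×10⁻⁷ m²; emitting surface = 4πr² = 1.843×10⁻⁶ m² (ratio 4).
S·A_cross = εσ·A_surf·T⁴  ⇒  T⁴ = S/(4σ).
T⁴ = 1.00·948/(4·5.67×10⁻⁸) = 4.180×10⁹ K⁴.
T = (4.180×10⁹)^(1/4).

T ≈ 254 K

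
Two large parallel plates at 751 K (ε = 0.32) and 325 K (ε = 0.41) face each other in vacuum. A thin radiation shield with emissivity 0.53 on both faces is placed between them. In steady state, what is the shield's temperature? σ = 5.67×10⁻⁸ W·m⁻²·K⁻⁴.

In steady state the net flux on the hot side equals that on the cold side.
σ(T₁⁴−T_s⁴)/D₁ = σ(T_s⁴−T₂⁴)/D₂, with D₁ = 1/ε₁+1/ε_s−1 = 4.012, D₂ = 1/ε_s+1/ε₂−1 = 3.326.
Solve for T_s⁴: T_s⁴ = (D₂·T₁⁴ + D₁·T₂⁴)/(D₁+D₂) = 1.503×10¹¹ K⁴.

T_s ≈ 623 K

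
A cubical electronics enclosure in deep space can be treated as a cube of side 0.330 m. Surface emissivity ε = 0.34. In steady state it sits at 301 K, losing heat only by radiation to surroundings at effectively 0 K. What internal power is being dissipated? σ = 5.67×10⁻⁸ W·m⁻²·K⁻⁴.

Steady state: P = εσA T⁴.
A = 6L² = 0.6534 m²; T⁴ = (301)⁴ = 8.209×10⁹ K⁴.
P = 0.34 × 5.67×10⁻⁸ × 0.6534 × 8.209×10⁹.

P ≈ 103 W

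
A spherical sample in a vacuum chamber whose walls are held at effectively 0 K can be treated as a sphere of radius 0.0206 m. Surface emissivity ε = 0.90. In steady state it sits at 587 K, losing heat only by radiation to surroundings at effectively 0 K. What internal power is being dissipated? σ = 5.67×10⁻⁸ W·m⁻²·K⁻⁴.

Steady state: P = εσA T⁴.
A = 4πr² = 0.005333 m²; T⁴ = (587)⁴ = 1.187×10¹¹ K⁴.
P = 0.90 × 5.67×10⁻⁸ × 0.005333 × 1.187×10¹¹.

P ≈ 32.3 W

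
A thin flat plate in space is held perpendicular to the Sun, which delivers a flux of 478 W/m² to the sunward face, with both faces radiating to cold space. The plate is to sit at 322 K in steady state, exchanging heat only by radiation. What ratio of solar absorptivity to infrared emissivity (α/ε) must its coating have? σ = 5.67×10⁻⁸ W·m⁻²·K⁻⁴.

α/ε ≈ 2.55

Balance: αS·A = εσ·2A·T⁴ ⇒ α/ε = 2σT⁴/S.
α/ε = 2·5.67×10⁻⁸·(322)⁴/478 = 2·5.67×10⁻⁸·1.075×10¹⁰/478.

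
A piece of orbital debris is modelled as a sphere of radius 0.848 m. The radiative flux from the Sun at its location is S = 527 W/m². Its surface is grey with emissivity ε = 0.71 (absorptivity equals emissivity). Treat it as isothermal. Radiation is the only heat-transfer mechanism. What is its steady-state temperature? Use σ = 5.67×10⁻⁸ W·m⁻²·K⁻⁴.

At equilibrium, absorbed power = emitted power.
Absorbing cross-section = πr² = 2.259 m²; emitting surface = 4πr² = 9.037 m² (ratio 4).
εS·A_cross = εσ·A_surf·T⁴  ⇒  T⁴ = S/(4σ)   (ε cancels).
T⁴ = 527/(4·5.67×10⁻⁸) = 2.324×10⁹ K⁴.
T = (2.324×10⁹)^(1/4).

T ≈ 220 K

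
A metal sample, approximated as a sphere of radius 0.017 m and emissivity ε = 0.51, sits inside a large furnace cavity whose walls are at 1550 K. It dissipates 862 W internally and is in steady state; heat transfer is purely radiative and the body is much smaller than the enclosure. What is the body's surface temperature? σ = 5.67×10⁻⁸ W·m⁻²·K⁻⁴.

For a small grey body in a large enclosure, net radiated power = εσA(T⁴ − T_w⁴).
Steady state: P = εσA(T⁴ − T_w⁴) with A = 4πr² = 0.003632 m².
T⁴ = P/(εσA) + T_w⁴ = 862/(0.51·5.67×10⁻⁸·0.003632) + (1550)⁴
    = 8.208×10¹² + 5.772×10¹² = 1.398×10¹³ K⁴.

T ≈ 1930 K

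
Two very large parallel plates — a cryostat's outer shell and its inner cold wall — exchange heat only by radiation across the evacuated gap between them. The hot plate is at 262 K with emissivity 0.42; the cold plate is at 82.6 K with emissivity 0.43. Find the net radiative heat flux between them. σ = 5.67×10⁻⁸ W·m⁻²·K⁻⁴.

For two infinite grey parallel plates, q = σ(T₁⁴ − T₂⁴)/(1/ε₁ + 1/ε₂ − 1).
T₁⁴ − T₂⁴ = 4.712×10⁹ − 4.655×10⁷ = 4.665×10⁹ K⁴.
1/ε₁ + 1/ε₂ − 1 = 2.381 + 2.326 − 1 = 3.707.
q = 5.67×10⁻⁸ × 4.665×10⁹ / 3.707.

q ≈ 71.4 W/m²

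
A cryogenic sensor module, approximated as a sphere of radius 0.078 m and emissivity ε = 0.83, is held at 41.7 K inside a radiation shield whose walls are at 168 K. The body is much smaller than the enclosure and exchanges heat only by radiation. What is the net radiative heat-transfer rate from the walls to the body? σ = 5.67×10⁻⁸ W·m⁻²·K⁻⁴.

For a small grey body in a large enclosure: P_net = εσA(T_body⁴ − T_wall⁴).
A = 4πr² = 0.07645 m²; T_body⁴ − T_wall⁴ = 3.024×10⁶ − 7.966×10⁸ = -7.936×10⁸ K⁴.
|P_net| = 0.83·5.67×10⁻⁸·0.07645·7.936×10⁸.

P_net ≈ 2.86 W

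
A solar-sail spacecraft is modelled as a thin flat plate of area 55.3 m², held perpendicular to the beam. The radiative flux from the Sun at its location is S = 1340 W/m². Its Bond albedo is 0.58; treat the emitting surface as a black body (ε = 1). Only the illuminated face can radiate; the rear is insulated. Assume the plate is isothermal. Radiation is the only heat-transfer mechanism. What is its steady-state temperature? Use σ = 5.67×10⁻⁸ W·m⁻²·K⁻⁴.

T ≈ 316 K

At equilibrium, absorbed power = emitted power.
Absorbing cross-section = A = 55.30 m²; emitting surface = A = 55.30 m² (ratio 1).
(1−a)S·A_cross = εσ·A_surf·T⁴  ⇒  T⁴ = (1−a)S/(1σ).
T⁴ = 0.420·1340/(1·5.67×10⁻⁸) = 9.926×10⁹ K⁴.
T = (9.926×10⁹)^(1/4).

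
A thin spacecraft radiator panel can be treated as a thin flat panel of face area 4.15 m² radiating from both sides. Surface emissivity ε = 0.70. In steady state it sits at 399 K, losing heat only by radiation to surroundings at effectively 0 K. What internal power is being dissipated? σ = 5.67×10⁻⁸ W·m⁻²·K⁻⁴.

Steady state: P = εσA T⁴.
A = 2·4.15 = 8.300 m²; T⁴ = (399)⁴ = 2.534×10¹⁰ K⁴.
P = 0.70 × 5.67×10⁻⁸ × 8.300 × 2.534×10¹⁰.

P ≈ 8350 W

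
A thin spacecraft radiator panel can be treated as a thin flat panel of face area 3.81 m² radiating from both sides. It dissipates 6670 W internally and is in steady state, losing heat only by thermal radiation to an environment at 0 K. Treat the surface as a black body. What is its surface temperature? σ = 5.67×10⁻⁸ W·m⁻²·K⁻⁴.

Steady state: internal power = radiated power, P = εσA T⁴.
Radiating area A = 2·3.81 = 7.620 m².
T⁴ = P/(εσA) = 6670/(1.0·5.67×10⁻⁸·7.620) = 1.544×10¹⁰ K⁴.
T = (1.544×10¹⁰)^(1/4).

T ≈ 352 K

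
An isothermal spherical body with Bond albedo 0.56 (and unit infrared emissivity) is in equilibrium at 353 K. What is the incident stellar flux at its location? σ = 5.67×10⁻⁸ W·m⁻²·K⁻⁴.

S ≈ 8000 W/m²

(1−a)S·πr² = σ·4πr²·T⁴ ⇒ S = 4σT⁴/(1−a).
S = 4·5.67×10⁻⁸·1.553×10¹⁰/0.440.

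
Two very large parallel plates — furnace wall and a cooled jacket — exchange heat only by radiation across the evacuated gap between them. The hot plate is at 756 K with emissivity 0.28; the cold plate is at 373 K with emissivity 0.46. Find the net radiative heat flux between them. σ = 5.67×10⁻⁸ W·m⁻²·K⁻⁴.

q ≈ 3670 W/m²

For two infinite grey parallel plates, q = σ(T₁⁴ − T₂⁴)/(1/ε₁ + 1/ε₂ − 1).
T₁⁴ − T₂⁴ = 3.267×10¹¹ − 1.936×10¹⁰ = 3.073×10¹¹ K⁴.
1/ε₁ + 1/ε₂ − 1 = 3.571 + 2.174 − 1 = 4.745.
q = 5.67×10⁻⁸ × 3.073×10¹¹ / 4.745.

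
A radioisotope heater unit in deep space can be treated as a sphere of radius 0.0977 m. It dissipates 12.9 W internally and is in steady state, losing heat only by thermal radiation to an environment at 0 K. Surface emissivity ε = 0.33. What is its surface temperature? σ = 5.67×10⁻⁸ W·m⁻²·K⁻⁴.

T ≈ 275 K

Steady state: internal power = radiated power, P = εσA T⁴.
Radiating area A = 4πr² = 0.1199 m².
T⁴ = P/(εσA) = 12.9/(0.33·5.67×10⁻⁸·0.1199) = 5.748×10⁹ K⁴.
T = (5.748×10⁹)^(1/4).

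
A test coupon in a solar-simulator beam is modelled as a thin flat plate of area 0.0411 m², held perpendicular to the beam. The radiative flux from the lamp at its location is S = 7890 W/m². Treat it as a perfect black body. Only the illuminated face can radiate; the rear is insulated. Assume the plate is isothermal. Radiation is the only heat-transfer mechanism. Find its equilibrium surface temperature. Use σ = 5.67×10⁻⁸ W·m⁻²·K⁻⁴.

At equilibrium, absorbed power = emitted power.
Absorbing cross-section = A = 0.04110 m²; emitting surface = A = 0.04110 m² (ratio 1).
S·A_cross = εσ·A_surf·T⁴  ⇒  T⁴ = S/(1σ).
T⁴ = 1.00·7890/(1·5.67×10⁻⁸) = 1.392×10¹¹ K⁴.
T = (1.392×10¹¹)^(1/4).

T ≈ 611 K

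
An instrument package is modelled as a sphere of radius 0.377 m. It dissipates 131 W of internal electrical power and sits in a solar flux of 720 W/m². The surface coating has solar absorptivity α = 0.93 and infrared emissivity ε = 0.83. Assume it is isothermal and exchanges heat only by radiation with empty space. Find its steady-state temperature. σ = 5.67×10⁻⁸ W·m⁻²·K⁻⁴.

T ≈ 267 K

At steady state, absorbed solar power + internal power = radiated power.
Absorbed: α·S·A_cross = 0.93·720·0.4465 = 299.0 W (cross-section πr²).
Total input = 299.0 + 131 = 430.0 W.
Radiated: εσ·A_surf·T⁴ with A_surf = 4πr² = 1.786 m².
T⁴ = 430.0/(0.83·5.67×10⁻⁸·1.786) = 5.116×10⁹ K⁴.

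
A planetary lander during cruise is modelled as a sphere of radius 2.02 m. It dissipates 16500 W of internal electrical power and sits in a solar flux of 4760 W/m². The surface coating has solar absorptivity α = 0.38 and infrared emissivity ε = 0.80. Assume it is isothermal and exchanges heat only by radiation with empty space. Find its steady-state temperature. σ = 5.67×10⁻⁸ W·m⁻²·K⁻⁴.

T ≈ 361 K

At steady state, absorbed solar power + internal power = radiated power.
Absorbed: α·S·A_cross = 0.38·4760·12.82 = 23190 W (cross-section πr²).
Total input = 23190 + 16500 = 39690 W.
Radiated: εσ·A_surf·T⁴ with A_surf = 4πr² = 51.28 m².
T⁴ = 39690/(0.80·5.67×10⁻⁸·51.28) = 1.706×10¹⁰ K⁴.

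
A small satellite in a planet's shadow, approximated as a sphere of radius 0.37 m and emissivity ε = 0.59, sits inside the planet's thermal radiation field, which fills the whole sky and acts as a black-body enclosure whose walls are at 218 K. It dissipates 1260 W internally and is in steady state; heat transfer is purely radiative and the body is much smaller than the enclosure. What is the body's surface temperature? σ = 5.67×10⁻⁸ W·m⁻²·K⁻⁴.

For a small grey body in a large enclosure, net radiated power = εσA(T⁴ − T_w⁴).
Steady state: P = εσA(T⁴ − T_w⁴) with A = 4πr² = 1.720 m².
T⁴ = P/(εσA) + T_w⁴ = 1260/(0.59·5.67×10⁻⁸·1.720) + (218)⁴
    = 2.189×10¹⁰ + 2.259×10⁹ = 2.415×10¹⁰ K⁴.

T ≈ 394 K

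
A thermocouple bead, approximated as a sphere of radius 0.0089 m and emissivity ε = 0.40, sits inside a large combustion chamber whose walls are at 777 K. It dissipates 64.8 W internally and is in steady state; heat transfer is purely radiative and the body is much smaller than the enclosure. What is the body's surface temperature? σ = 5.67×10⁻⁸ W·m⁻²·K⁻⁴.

T ≈ 1340 K

For a small grey body in a large enclosure, net radiated power = εσA(T⁴ − T_w⁴).
Steady state: P = εσA(T⁴ − T_w⁴) with A = 4πr² = 9.954×10⁻⁴ m².
T⁴ = P/(εσA) + T_w⁴ = 64.8/(0.40·5.67×10⁻⁸·9.954×10⁻⁴) + (777)⁴
    = 2.870×10¹² + 3.645×10¹¹ = 3.235×10¹² K⁴.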